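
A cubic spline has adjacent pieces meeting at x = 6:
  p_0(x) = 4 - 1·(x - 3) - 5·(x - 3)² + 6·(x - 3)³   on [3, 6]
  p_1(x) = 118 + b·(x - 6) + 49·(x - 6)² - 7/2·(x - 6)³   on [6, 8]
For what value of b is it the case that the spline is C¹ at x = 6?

131

p_0'(x) = -1 - 10·(x - 3) + 18·(x - 3)², so p_0'(6) = 131. On the right, p_1'(6) = b, so b = 131.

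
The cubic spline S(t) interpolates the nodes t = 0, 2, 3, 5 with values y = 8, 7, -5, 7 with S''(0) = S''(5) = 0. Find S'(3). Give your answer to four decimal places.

-7.6571

With M_i denoting the second derivative at x_i, h_i = 2, 1, 2, and Δ_i = (y_(i+1) − y_i)/h_i = -1/2, -12, 6:
  2·M_0 + 6·M_1 + 1·M_2 = 6(Δ_1 - Δ_0) = -69
  1·M_1 + 6·M_2 + 2·M_3 = 6(Δ_2 - Δ_1) = 108
Natural end conditions: M_0 = M_3 = 0.
Forward elimination and back-substitution give M_0 = 0, M_1 = -522/35, M_2 = 717/35, M_3 = 0.
On [3, 5], S'(t) = b_2 + 2c_2·(t - 3) + 3d_2·(t - 3)² with b_2 = Δ_2 - h_2(2M_2 + M_3)/6 = -268/35, c_2 = M_2/2 = 717/70, d_2 = (M_3 - M_2)/(6h_2) = -239/140. So S'(3) = -268/35.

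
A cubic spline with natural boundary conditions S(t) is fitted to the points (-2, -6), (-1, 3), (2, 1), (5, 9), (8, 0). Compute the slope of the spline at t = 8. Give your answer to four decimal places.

-5.0370

Write M_i for S''(x_i). With h_i = 1, 3, 3, 3 and divided differences Δ_i = 9, -2/3, 8/3, -3, the continuity of S' gives the tridiagonal system
  1·M_0 + 8·M_1 + 3·M_2 = 6(Δ_1 - Δ_0) = -58
  3·M_1 + 12·M_2 + 3·M_3 = 6(Δ_2 - Δ_1) = 20
  3·M_2 + 12·M_3 + 3·M_4 = 6(Δ_3 - Δ_2) = -34
Natural end conditions: M_0 = M_4 = 0.
Forward elimination and back-substitution give M_0 = 0, M_1 = -82/9, M_2 = 134/27, M_3 = -110/27, M_4 = 0.
On [5, 8], S'(t) = b_3 + 2c_3·(t - 5) + 3d_3·(t - 5)² with b_3 = Δ_3 - h_3(2M_3 + M_4)/6 = 29/27, c_3 = M_3/2 = -55/27, d_3 = (M_4 - M_3)/(6h_3) = 55/243. So S'(8) = -136/27.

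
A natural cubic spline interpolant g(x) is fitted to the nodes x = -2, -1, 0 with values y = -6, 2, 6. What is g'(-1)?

6

Write m_i for g''(x_i). With h_i = 1, 1 and divided differences Δ_i = 8, 4, the continuity of g' gives the tridiagonal system
  1·m_0 + 4·m_1 + 1·m_2 = 6(Δ_1 - Δ_0) = -24
Natural end conditions: m_0 = m_2 = 0.
Forward elimination and back-substitution give m_0 = 0, m_1 = -6, m_2 = 0.
On [-1, 0], g'(x) = b_1 + 2c_1·(x + 1) + 3d_1·(x + 1)² with b_1 = Δ_1 - h_1(2m_1 + m_2)/6 = 6, c_1 = m_1/2 = -3, d_1 = (m_2 - m_1)/(6h_1) = 1. So g'(-1) = 6.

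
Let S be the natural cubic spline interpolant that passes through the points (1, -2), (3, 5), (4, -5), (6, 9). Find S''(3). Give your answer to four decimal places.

-16.8000

Write M_i for S''(x_i). With h_i = 2, 1, 2 and divided differences Δ_i = 7/2, -10, 7, the continuity of S' gives the tridiagonal system
  2·M_0 + 6·M_1 + 1·M_2 = 6(Δ_1 - Δ_0) = -81
  1·M_1 + 6·M_2 + 2·M_3 = 6(Δ_2 - Δ_1) = 102
Natural end conditions: M_0 = M_3 = 0.
Hence M_0 = 0, M_1 = -84/5, M_2 = 99/5, M_3 = 0.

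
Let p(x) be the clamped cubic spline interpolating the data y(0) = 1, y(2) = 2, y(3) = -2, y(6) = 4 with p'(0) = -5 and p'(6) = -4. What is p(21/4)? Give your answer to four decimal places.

4.4035

Write m_i for p''(x_i). With h_i = 2, 1, 3 and divided differences Δ_i = 1/2, -4, 2, the continuity of p' gives the tridiagonal system
  2·m_0 + 6·m_1 + 1·m_2 = 6(Δ_1 - Δ_0) = -27
  1·m_1 + 8·m_2 + 3·m_3 = 6(Δ_2 - Δ_1) = 36
Clamped end conditions give two more equations: 2h_0·m_0 + h_0·m_1 = 6(Δ_0 - p'(0)) = 33 and h_2·m_2 + 2h_2·m_3 = 6(p'(6) - Δ_2) = -36.
Forward elimination and back-substitution give m_0 = 571/42, m_1 = -449/42, m_2 = 209/21, m_3 = -461/42.
On [3, 6], p(x) = -2 - 69/28·(x - 3) + 209/42·(x - 3)² - 293/252·(x - 3)³.
With (x - 3) = 9/4: p(21/4) = 7891/1792.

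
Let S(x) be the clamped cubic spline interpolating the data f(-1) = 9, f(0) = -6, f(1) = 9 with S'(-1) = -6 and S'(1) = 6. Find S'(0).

Let M_i = S''(x_i). Step sizes h_i = 1, 1; slopes of the chords Δ_i = (y_(i+1) - y_i)/h_i = -15, 15.
  1·M_0 + 4·M_1 + 1·M_2 = 6(Δ_1 - Δ_0) = 180
Clamped end conditions give two more equations: 2h_0·M_0 + h_0·M_1 = 6(Δ_0 - S'(-1)) = -54 and h_1·M_1 + 2h_1·M_2 = 6(S'(1) - Δ_1) = -54.
Forward elimination and back-substitution give M_0 = -66, M_1 = 78, M_2 = -66.
On [0, 1], S'(x) = b_1 + 2c_1·x + 3d_1·x² with b_1 = Δ_1 - h_1(2M_1 + M_2)/6 = 0, c_1 = M_1/2 = 39, d_1 = (M_2 - M_1)/(6h_1) = -24. So S'(0) = 0.

0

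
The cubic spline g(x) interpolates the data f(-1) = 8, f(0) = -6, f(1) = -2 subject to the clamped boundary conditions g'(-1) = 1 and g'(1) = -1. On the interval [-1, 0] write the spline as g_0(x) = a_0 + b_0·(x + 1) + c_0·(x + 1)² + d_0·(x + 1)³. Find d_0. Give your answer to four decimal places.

21.5000

Let m_i = g''(x_i). Step sizes h_i = 1, 1; slopes of the chords Δ_i = (y_(i+1) - y_i)/h_i = -14, 4.
  1·m_0 + 4·m_1 + 1·m_2 = 6(Δ_1 - Δ_0) = 108
Clamped end conditions give two more equations: 2h_0·m_0 + h_0·m_1 = 6(Δ_0 - g'(-1)) = -90 and h_1·m_1 + 2h_1·m_2 = 6(g'(1) - Δ_1) = -30.
Solving: m_0 = -73, m_1 = 56, m_2 = -43.
On [-1, 0], with g_0(x) = a_0 + b_0·(x + 1) + c_0·(x + 1)² + d_0·(x + 1)³: c_0 = m_0/2 = -73/2, d_0 = (m_1 - m_0)/(6h_0) = 43/2, b_0 = Δ_0 - h_0(2m_0 + m_1)/6 = 1.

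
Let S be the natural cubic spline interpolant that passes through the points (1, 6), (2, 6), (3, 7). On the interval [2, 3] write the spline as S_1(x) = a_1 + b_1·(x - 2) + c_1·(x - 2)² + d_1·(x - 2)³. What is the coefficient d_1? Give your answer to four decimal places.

-0.2500

Let M_i = S''(x_i). Step sizes h_i = 1, 1; slopes of the chords Δ_i = (y_(i+1) - y_i)/h_i = 0, 1.
  1·M_0 + 4·M_1 + 1·M_2 = 6(Δ_1 - Δ_0) = 6
Natural end conditions: M_0 = M_2 = 0.
Hence M_0 = 0, M_1 = 3/2, M_2 = 0.
On [2, 3], with S_1(x) = a_1 + b_1·(x - 2) + c_1·(x - 2)² + d_1·(x - 2)³: c_1 = M_1/2 = 3/4, d_1 = (M_2 - M_1)/(6h_1) = -1/4, b_1 = Δ_1 - h_1(2M_1 + M_2)/6 = 1/2.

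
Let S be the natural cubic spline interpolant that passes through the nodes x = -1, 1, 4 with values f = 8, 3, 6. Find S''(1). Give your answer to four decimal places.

2.1000

Let σ_i = S''(x_i). Step sizes h_i = 2, 3; slopes of the chords Δ_i = (y_(i+1) - y_i)/h_i = -5/2, 1.
  2·σ_0 + 10·σ_1 + 3·σ_2 = 6(Δ_1 - Δ_0) = 21
Natural end conditions: σ_0 = σ_2 = 0.
Solving: σ_0 = 0, σ_1 = 21/10, σ_2 = 0.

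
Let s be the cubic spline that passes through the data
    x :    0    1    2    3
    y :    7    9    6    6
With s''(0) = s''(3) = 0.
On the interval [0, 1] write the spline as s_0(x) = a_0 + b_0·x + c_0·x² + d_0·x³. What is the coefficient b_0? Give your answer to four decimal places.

Put σ_i = s'' at the i-th knot. Here h = (1, 1, 1) and Δ = (2, -3, 0), so the interior equations h_(i-1)·σ_(i-1) + 2(h_(i-1)+h_i)·σ_i + h_i·σ_(i+1) = 6(Δ_i − Δ_(i-1)) read
  1·σ_0 + 4·σ_1 + 1·σ_2 = 6(Δ_1 - Δ_0) = -30
  1·σ_1 + 4·σ_2 + 1·σ_3 = 6(Δ_2 - Δ_1) = 18
Natural end conditions: σ_0 = σ_3 = 0.
Hence σ_0 = 0, σ_1 = -46/5, σ_2 = 34/5, σ_3 = 0.
On [0, 1], with s_0(x) = a_0 + b_0·x + c_0·x² + d_0·x³: c_0 = σ_0/2 = 0, d_0 = (σ_1 - σ_0)/(6h_0) = -23/15, b_0 = Δ_0 - h_0(2σ_0 + σ_1)/6 = 53/15.

3.5333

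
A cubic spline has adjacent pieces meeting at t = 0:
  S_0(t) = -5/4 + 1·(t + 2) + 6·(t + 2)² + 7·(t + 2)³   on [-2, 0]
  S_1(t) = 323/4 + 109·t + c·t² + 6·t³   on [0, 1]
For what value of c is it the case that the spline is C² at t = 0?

48

S_0''(t) = 12 + 42·(t + 2), so S_0''(0) = 96. On the right, S_1''(0) = 2c, so c = 48.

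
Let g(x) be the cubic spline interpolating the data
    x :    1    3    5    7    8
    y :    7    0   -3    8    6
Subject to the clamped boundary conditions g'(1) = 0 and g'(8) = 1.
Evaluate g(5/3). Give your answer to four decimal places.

Put σ_i = g'' at the i-th knot. Here h = (2, 2, 2, 1) and Δ = (-7/2, -3/2, 11/2, -2), so the interior equations h_(i-1)·σ_(i-1) + 2(h_(i-1)+h_i)·σ_i + h_i·σ_(i+1) = 6(Δ_i − Δ_(i-1)) read
  2·σ_0 + 8·σ_1 + 2·σ_2 = 6(Δ_1 - Δ_0) = 12
  2·σ_1 + 8·σ_2 + 2·σ_3 = 6(Δ_2 - Δ_1) = 42
  2·σ_2 + 6·σ_3 + 1·σ_4 = 6(Δ_3 - Δ_2) = -45
Clamped end conditions give two more equations: 2h_0·σ_0 + h_0·σ_1 = 6(Δ_0 - g'(1)) = -21 and h_3·σ_3 + 2h_3·σ_4 = 6(g'(8) - Δ_3) = 18.
Solving the tridiagonal system: σ_0 = -977/172, σ_1 = 37/43, σ_2 = 1417/172, σ_3 = -551/43, σ_4 = 1325/86.
On [1, 3], g(x) = 7 + 0·(x - 1) - 977/344·(x - 1)² + 375/688·(x - 1)³.
With (x - 1) = 2/3: g(5/3) = 761/129.

5.8992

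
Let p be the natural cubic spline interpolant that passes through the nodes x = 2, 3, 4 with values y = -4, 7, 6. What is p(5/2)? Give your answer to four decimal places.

2.6250

With M_i denoting the second derivative at x_i, h_i = 1, 1, and Δ_i = (y_(i+1) − y_i)/h_i = 11, -1:
  1·M_0 + 4·M_1 + 1·M_2 = 6(Δ_1 - Δ_0) = -72
Natural end conditions: M_0 = M_2 = 0.
Hence M_0 = 0, M_1 = -18, M_2 = 0.
On [2, 3], p(x) = -4 + 14·(x - 2) + 0·(x - 2)² - 3·(x - 2)³.
With (x - 2) = 1/2: p(5/2) = 21/8.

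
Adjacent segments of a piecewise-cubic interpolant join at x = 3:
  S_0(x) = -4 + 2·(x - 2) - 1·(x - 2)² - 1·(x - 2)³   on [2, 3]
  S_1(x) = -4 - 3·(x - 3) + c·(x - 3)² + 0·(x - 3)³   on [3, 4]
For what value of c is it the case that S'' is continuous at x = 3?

-4

S_0''(x) = -2 - 6·(x - 2), so S_0''(3) = -8. On the right, S_1''(3) = 2c, so c = -4.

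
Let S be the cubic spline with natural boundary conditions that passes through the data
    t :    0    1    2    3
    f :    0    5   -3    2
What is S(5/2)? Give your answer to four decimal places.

-2.1250

Let m_i = S''(x_i). Step sizes h_i = 1, 1, 1; slopes of the chords Δ_i = (y_(i+1) - y_i)/h_i = 5, -8, 5.
  1·m_0 + 4·m_1 + 1·m_2 = 6(Δ_1 - Δ_0) = -78
  1·m_1 + 4·m_2 + 1·m_3 = 6(Δ_2 - Δ_1) = 78
Natural end conditions: m_0 = m_3 = 0.
Forward elimination and back-substitution give m_0 = 0, m_1 = -26, m_2 = 26, m_3 = 0.
On [2, 3], S(t) = -3 - 11/3·(t - 2) + 13·(t - 2)² - 13/3·(t - 2)³.
With (t - 2) = 1/2: S(5/2) = -17/8.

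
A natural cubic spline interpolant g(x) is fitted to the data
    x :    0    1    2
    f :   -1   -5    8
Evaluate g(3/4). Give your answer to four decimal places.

Write M_i for g''(x_i). With h_i = 1, 1 and divided differences Δ_i = -4, 13, the continuity of g' gives the tridiagonal system
  1·M_0 + 4·M_1 + 1·M_2 = 6(Δ_1 - Δ_0) = 102
Natural end conditions: M_0 = M_2 = 0.
Hence M_0 = 0, M_1 = 51/2, M_2 = 0.
On [0, 1], g(x) = -1 - 33/4·x + 0·x² + 17/4·x³.
With x = 3/4: g(3/4) = -1381/256.

-5.3945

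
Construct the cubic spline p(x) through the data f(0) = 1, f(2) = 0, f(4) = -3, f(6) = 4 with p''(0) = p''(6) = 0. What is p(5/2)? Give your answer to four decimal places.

-1.0125

Put M_i = p'' at the i-th knot. Here h = (2, 2, 2) and Δ = (-1/2, -3/2, 7/2), so the interior equations h_(i-1)·M_(i-1) + 2(h_(i-1)+h_i)·M_i + h_i·M_(i+1) = 6(Δ_i − Δ_(i-1)) read
  2·M_0 + 8·M_1 + 2·M_2 = 6(Δ_1 - Δ_0) = -6
  2·M_1 + 8·M_2 + 2·M_3 = 6(Δ_2 - Δ_1) = 30
Natural end conditions: M_0 = M_3 = 0.
Hence M_0 = 0, M_1 = -9/5, M_2 = 21/5, M_3 = 0.
On [2, 4], p(x) = 0 - 17/10·(x - 2) - 9/10·(x - 2)² + 1/2·(x - 2)³.
With (x - 2) = 1/2: p(5/2) = -81/80.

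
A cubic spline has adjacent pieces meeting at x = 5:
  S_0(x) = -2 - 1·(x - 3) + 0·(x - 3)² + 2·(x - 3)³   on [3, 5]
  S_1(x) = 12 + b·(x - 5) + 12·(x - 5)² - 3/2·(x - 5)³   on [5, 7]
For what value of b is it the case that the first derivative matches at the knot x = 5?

23

S_0'(x) = -1 + 0·(x - 3) + 6·(x - 3)², so S_0'(5) = 23. On the right, S_1'(5) = b, so b = 23.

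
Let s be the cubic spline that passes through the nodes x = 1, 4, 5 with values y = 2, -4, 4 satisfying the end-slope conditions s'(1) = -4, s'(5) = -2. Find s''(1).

-5

Write M_i for s''(x_i). With h_i = 3, 1 and divided differences Δ_i = -2, 8, the continuity of s' gives the tridiagonal system
  3·M_0 + 8·M_1 + 1·M_2 = 6(Δ_1 - Δ_0) = 60
Clamped end conditions give two more equations: 2h_0·M_0 + h_0·M_1 = 6(Δ_0 - s'(1)) = 12 and h_1·M_1 + 2h_1·M_2 = 6(s'(5) - Δ_1) = -60.
Hence M_0 = -5, M_1 = 14, M_2 = -37.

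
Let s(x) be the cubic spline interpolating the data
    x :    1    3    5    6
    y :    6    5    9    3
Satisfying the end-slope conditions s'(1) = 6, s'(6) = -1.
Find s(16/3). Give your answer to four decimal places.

With M_i denoting the second derivative at x_i, h_i = 2, 2, 1, and Δ_i = (y_(i+1) − y_i)/h_i = -1/2, 2, -6:
  2·M_0 + 8·M_1 + 2·M_2 = 6(Δ_1 - Δ_0) = 15
  2·M_1 + 6·M_2 + 1·M_3 = 6(Δ_2 - Δ_1) = -48
Clamped end conditions give two more equations: 2h_0·M_0 + h_0·M_1 = 6(Δ_0 - s'(1)) = -39 and h_2·M_2 + 2h_2·M_3 = 6(s'(6) - Δ_2) = 30.
Forward elimination and back-substitution give M_0 = -659/46, M_1 = 421/46, M_2 = -340/23, M_3 = 515/23.
On [5, 6], s(x) = 9 - 221/46·(x - 5) - 170/23·(x - 5)² + 285/46·(x - 5)³.
With (x - 5) = 1/3: s(16/3) = 1409/207.

6.8068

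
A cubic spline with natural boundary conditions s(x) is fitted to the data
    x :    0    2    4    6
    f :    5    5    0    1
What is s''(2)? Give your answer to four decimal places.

-2.6000

With M_i denoting the second derivative at x_i, h_i = 2, 2, 2, and Δ_i = (y_(i+1) − y_i)/h_i = 0, -5/2, 1/2:
  2·M_0 + 8·M_1 + 2·M_2 = 6(Δ_1 - Δ_0) = -15
  2·M_1 + 8·M_2 + 2·M_3 = 6(Δ_2 - Δ_1) = 18
Natural end conditions: M_0 = M_3 = 0.
Solving the tridiagonal system: M_0 = 0, M_1 = -13/5, M_2 = 29/10, M_3 = 0.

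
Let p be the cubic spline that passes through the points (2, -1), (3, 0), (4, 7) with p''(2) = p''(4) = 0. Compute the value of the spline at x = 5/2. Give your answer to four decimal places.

Put m_i = p'' at the i-th knot. Here h = (1, 1) and Δ = (1, 7), so the interior equations h_(i-1)·m_(i-1) + 2(h_(i-1)+h_i)·m_i + h_i·m_(i+1) = 6(Δ_i − Δ_(i-1)) read
  1·m_0 + 4·m_1 + 1·m_2 = 6(Δ_1 - Δ_0) = 36
Natural end conditions: m_0 = m_2 = 0.
Solving the tridiagonal system: m_0 = 0, m_1 = 9, m_2 = 0.
On [2, 3], p(x) = -1 - 1/2·(x - 2) + 0·(x - 2)² + 3/2·(x - 2)³.
With (x - 2) = 1/2: p(5/2) = -17/16.

-1.0625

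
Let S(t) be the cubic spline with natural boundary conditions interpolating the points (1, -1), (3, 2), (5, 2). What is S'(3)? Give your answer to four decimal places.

Let M_i = S''(x_i). Step sizes h_i = 2, 2; slopes of the chords Δ_i = (y_(i+1) - y_i)/h_i = 3/2, 0.
  2·M_0 + 8·M_1 + 2·M_2 = 6(Δ_1 - Δ_0) = -9
Natural end conditions: M_0 = M_2 = 0.
Solving: M_0 = 0, M_1 = -9/8, M_2 = 0.
On [3, 5], S'(t) = b_1 + 2c_1·(t - 3) + 3d_1·(t - 3)² with b_1 = Δ_1 - h_1(2M_1 + M_2)/6 = 3/4, c_1 = M_1/2 = -9/16, d_1 = (M_2 - M_1)/(6h_1) = 3/32. So S'(3) = 3/4.

0.7500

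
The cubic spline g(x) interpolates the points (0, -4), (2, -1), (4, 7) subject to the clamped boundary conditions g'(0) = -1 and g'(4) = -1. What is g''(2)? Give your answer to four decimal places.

3.7500

Put M_i = g'' at the i-th knot. Here h = (2, 2) and Δ = (3/2, 4), so the interior equations h_(i-1)·M_(i-1) + 2(h_(i-1)+h_i)·M_i + h_i·M_(i+1) = 6(Δ_i − Δ_(i-1)) read
  2·M_0 + 8·M_1 + 2·M_2 = 6(Δ_1 - Δ_0) = 15
Clamped end conditions give two more equations: 2h_0·M_0 + h_0·M_1 = 6(Δ_0 - g'(0)) = 15 and h_1·M_1 + 2h_1·M_2 = 6(g'(4) - Δ_1) = -30.
Hence M_0 = 15/8, M_1 = 15/4, M_2 = -75/8.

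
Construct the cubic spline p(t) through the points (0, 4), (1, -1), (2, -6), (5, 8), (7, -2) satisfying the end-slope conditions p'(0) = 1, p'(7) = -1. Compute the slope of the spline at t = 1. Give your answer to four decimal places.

Put m_i = p'' at the i-th knot. Here h = (1, 1, 3, 2) and Δ = (-5, -5, 14/3, -5), so the interior equations h_(i-1)·m_(i-1) + 2(h_(i-1)+h_i)·m_i + h_i·m_(i+1) = 6(Δ_i − Δ_(i-1)) read
  1·m_0 + 4·m_1 + 1·m_2 = 6(Δ_1 - Δ_0) = 0
  1·m_1 + 8·m_2 + 3·m_3 = 6(Δ_2 - Δ_1) = 58
  3·m_2 + 10·m_3 + 2·m_4 = 6(Δ_3 - Δ_2) = -58
Clamped end conditions give two more equations: 2h_0·m_0 + h_0·m_1 = 6(Δ_0 - p'(0)) = -36 and h_3·m_3 + 2h_3·m_4 = 6(p'(7) - Δ_3) = 24.
Forward elimination and back-substitution give m_0 = -2672/141, m_1 = 268/141, m_2 = 1600/141, m_3 = -1630/141, m_4 = 1661/141.
On [1, 2], p'(t) = b_1 + 2c_1·(t - 1) + 3d_1·(t - 1)² with b_1 = Δ_1 - h_1(2m_1 + m_2)/6 = -1061/141, c_1 = m_1/2 = 134/141, d_1 = (m_2 - m_1)/(6h_1) = 74/47. So p'(1) = -1061/141.

-7.5248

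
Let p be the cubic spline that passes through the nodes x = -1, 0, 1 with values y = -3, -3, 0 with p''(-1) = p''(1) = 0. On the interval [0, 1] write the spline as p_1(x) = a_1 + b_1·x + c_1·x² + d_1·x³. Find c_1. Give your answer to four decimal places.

2.2500

Put σ_i = p'' at the i-th knot. Here h = (1, 1) and Δ = (0, 3), so the interior equations h_(i-1)·σ_(i-1) + 2(h_(i-1)+h_i)·σ_i + h_i·σ_(i+1) = 6(Δ_i − Δ_(i-1)) read
  1·σ_0 + 4·σ_1 + 1·σ_2 = 6(Δ_1 - Δ_0) = 18
Natural end conditions: σ_0 = σ_2 = 0.
Hence σ_0 = 0, σ_1 = 9/2, σ_2 = 0.
On [0, 1], with p_1(x) = a_1 + b_1·x + c_1·x² + d_1·x³: c_1 = σ_1/2 = 9/4, d_1 = (σ_2 - σ_1)/(6h_1) = -3/4, b_1 = Δ_1 - h_1(2σ_1 + σ_2)/6 = 3/2.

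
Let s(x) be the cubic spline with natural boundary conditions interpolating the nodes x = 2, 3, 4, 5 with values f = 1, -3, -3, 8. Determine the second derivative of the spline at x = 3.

With M_i denoting the second derivative at x_i, h_i = 1, 1, 1, and Δ_i = (y_(i+1) − y_i)/h_i = -4, 0, 11:
  1·M_0 + 4·M_1 + 1·M_2 = 6(Δ_1 - Δ_0) = 24
  1·M_1 + 4·M_2 + 1·M_3 = 6(Δ_2 - Δ_1) = 66
Natural end conditions: M_0 = M_3 = 0.
Solving: M_0 = 0, M_1 = 2, M_2 = 16, M_3 = 0.

2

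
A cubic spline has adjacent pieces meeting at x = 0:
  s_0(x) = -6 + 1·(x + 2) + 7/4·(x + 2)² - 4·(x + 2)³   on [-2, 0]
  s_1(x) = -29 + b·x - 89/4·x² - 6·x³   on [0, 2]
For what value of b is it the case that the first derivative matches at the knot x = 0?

s_0'(x) = 1 + 7/2·(x + 2) - 12·(x + 2)², so s_0'(0) = -40. On the right, s_1'(0) = b, so b = -40.

-40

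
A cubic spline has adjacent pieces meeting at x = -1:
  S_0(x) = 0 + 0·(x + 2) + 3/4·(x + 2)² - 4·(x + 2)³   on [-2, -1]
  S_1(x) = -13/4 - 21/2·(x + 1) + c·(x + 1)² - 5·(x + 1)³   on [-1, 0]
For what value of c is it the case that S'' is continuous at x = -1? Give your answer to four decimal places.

-11.2500

S_0''(x) = 3/2 - 24·(x + 2), so S_0''(-1) = -45/2. On the right, S_1''(-1) = 2c, so c = -45/4.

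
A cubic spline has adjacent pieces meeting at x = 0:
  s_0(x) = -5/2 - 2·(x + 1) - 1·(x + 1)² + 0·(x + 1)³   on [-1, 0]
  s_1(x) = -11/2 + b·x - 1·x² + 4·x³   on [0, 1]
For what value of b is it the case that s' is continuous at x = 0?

s_0'(x) = -2 - 2·(x + 1) + 0·(x + 1)², so s_0'(0) = -4. On the right, s_1'(0) = b, so b = -4.

-4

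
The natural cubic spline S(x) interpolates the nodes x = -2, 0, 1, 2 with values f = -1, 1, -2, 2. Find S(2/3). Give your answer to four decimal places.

-1.4444

Let σ_i = S''(x_i). Step sizes h_i = 2, 1, 1; slopes of the chords Δ_i = (y_(i+1) - y_i)/h_i = 1, -3, 4.
  2·σ_0 + 6·σ_1 + 1·σ_2 = 6(Δ_1 - Δ_0) = -24
  1·σ_1 + 4·σ_2 + 1·σ_3 = 6(Δ_2 - Δ_1) = 42
Natural end conditions: σ_0 = σ_3 = 0.
Forward elimination and back-substitution give σ_0 = 0, σ_1 = -6, σ_2 = 12, σ_3 = 0.
On [0, 1], S(x) = 1 - 3·x - 3·x² + 3·x³.
With x = 2/3: S(2/3) = -13/9.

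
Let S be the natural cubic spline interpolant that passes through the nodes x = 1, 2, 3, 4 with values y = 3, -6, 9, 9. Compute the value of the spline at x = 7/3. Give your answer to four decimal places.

-2.0815

Put M_i = S'' at the i-th knot. Here h = (1, 1, 1) and Δ = (-9, 15, 0), so the interior equations h_(i-1)·M_(i-1) + 2(h_(i-1)+h_i)·M_i + h_i·M_(i+1) = 6(Δ_i − Δ_(i-1)) read
  1·M_0 + 4·M_1 + 1·M_2 = 6(Δ_1 - Δ_0) = 144
  1·M_1 + 4·M_2 + 1·M_3 = 6(Δ_2 - Δ_1) = -90
Natural end conditions: M_0 = M_3 = 0.
Forward elimination and back-substitution give M_0 = 0, M_1 = 222/5, M_2 = -168/5, M_3 = 0.
On [2, 3], S(x) = -6 + 29/5·(x - 2) + 111/5·(x - 2)² - 13·(x - 2)³.
With (x - 2) = 1/3: S(7/3) = -281/135.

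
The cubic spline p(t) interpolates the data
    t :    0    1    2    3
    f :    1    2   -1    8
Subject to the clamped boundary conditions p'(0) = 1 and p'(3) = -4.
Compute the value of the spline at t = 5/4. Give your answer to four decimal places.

Put m_i = p'' at the i-th knot. Here h = (1, 1, 1) and Δ = (1, -3, 9), so the interior equations h_(i-1)·m_(i-1) + 2(h_(i-1)+h_i)·m_i + h_i·m_(i+1) = 6(Δ_i − Δ_(i-1)) read
  1·m_0 + 4·m_1 + 1·m_2 = 6(Δ_1 - Δ_0) = -24
  1·m_1 + 4·m_2 + 1·m_3 = 6(Δ_2 - Δ_1) = 72
Clamped end conditions give two more equations: 2h_0·m_0 + h_0·m_1 = 6(Δ_0 - p'(0)) = 0 and h_2·m_2 + 2h_2·m_3 = 6(p'(3) - Δ_2) = -78.
Hence m_0 = 26/3, m_1 = -52/3, m_2 = 110/3, m_3 = -172/3.
On [1, 2], p(t) = 2 - 10/3·(t - 1) - 26/3·(t - 1)² + 9·(t - 1)³.
With (t - 1) = 1/4: p(5/4) = 49/64.

0.7656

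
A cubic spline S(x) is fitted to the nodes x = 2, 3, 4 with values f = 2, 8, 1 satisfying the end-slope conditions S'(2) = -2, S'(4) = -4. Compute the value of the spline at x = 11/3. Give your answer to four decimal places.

Write m_i for S''(x_i). With h_i = 1, 1 and divided differences Δ_i = 6, -7, the continuity of S' gives the tridiagonal system
  1·m_0 + 4·m_1 + 1·m_2 = 6(Δ_1 - Δ_0) = -78
Clamped end conditions give two more equations: 2h_0·m_0 + h_0·m_1 = 6(Δ_0 - S'(2)) = 48 and h_1·m_1 + 2h_1·m_2 = 6(S'(4) - Δ_1) = 18.
Solving: m_0 = 85/2, m_1 = -37, m_2 = 55/2.
On [3, 4], S(x) = 8 + 3/4·(x - 3) - 37/2·(x - 3)² + 43/4·(x - 3)³.
With (x - 3) = 2/3: S(11/3) = 187/54.

3.4630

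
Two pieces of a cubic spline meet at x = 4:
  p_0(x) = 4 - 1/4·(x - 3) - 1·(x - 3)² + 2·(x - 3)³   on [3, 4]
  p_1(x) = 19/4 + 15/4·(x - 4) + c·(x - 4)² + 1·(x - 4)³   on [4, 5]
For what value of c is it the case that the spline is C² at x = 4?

5

p_0''(x) = -2 + 12·(x - 3), so p_0''(4) = 10. On the right, p_1''(4) = 2c, so c = 5.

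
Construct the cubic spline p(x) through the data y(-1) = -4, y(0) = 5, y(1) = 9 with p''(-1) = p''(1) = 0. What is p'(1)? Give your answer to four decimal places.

Write m_i for p''(x_i). With h_i = 1, 1 and divided differences Δ_i = 9, 4, the continuity of p' gives the tridiagonal system
  1·m_0 + 4·m_1 + 1·m_2 = 6(Δ_1 - Δ_0) = -30
Natural end conditions: m_0 = m_2 = 0.
Solving: m_0 = 0, m_1 = -15/2, m_2 = 0.
On [0, 1], p'(x) = b_1 + 2c_1·x + 3d_1·x² with b_1 = Δ_1 - h_1(2m_1 + m_2)/6 = 13/2, c_1 = m_1/2 = -15/4, d_1 = (m_2 - m_1)/(6h_1) = 5/4. So p'(1) = 11/4.

2.7500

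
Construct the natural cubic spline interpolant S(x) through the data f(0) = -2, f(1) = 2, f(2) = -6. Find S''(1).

Put m_i = S'' at the i-th knot. Here h = (1, 1) and Δ = (4, -8), so the interior equations h_(i-1)·m_(i-1) + 2(h_(i-1)+h_i)·m_i + h_i·m_(i+1) = 6(Δ_i − Δ_(i-1)) read
  1·m_0 + 4·m_1 + 1·m_2 = 6(Δ_1 - Δ_0) = -72
Natural end conditions: m_0 = m_2 = 0.
Hence m_0 = 0, m_1 = -18, m_2 = 0.

-18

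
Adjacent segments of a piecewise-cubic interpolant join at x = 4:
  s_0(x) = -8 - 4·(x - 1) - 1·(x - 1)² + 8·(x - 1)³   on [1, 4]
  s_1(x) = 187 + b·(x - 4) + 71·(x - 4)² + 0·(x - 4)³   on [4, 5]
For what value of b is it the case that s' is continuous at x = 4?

s_0'(x) = -4 - 2·(x - 1) + 24·(x - 1)², so s_0'(4) = 206. On the right, s_1'(4) = b, so b = 206.

206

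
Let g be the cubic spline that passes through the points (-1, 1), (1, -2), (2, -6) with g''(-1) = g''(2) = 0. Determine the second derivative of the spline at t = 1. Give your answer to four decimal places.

-2.5000

Write M_i for g''(x_i). With h_i = 2, 1 and divided differences Δ_i = -3/2, -4, the continuity of g' gives the tridiagonal system
  2·M_0 + 6·M_1 + 1·M_2 = 6(Δ_1 - Δ_0) = -15
Natural end conditions: M_0 = M_2 = 0.
Solving the tridiagonal system: M_0 = 0, M_1 = -5/2, M_2 = 0.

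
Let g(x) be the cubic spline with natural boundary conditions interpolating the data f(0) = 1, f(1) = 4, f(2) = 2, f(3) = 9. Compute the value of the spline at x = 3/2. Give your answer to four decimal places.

Put M_i = g'' at the i-th knot. Here h = (1, 1, 1) and Δ = (3, -2, 7), so the interior equations h_(i-1)·M_(i-1) + 2(h_(i-1)+h_i)·M_i + h_i·M_(i+1) = 6(Δ_i − Δ_(i-1)) read
  1·M_0 + 4·M_1 + 1·M_2 = 6(Δ_1 - Δ_0) = -30
  1·M_1 + 4·M_2 + 1·M_3 = 6(Δ_2 - Δ_1) = 54
Natural end conditions: M_0 = M_3 = 0.
Forward elimination and back-substitution give M_0 = 0, M_1 = -58/5, M_2 = 82/5, M_3 = 0.
On [1, 2], g(x) = 4 - 13/15·(x - 1) - 29/5·(x - 1)² + 14/3·(x - 1)³.
With (x - 1) = 1/2: g(3/2) = 27/10.

2.7000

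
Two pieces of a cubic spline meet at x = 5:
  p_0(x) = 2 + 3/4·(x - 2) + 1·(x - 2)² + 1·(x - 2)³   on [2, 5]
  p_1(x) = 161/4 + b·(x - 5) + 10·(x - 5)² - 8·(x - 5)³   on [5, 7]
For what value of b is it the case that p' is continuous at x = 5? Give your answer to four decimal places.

33.7500

p_0'(x) = 3/4 + 2·(x - 2) + 3·(x - 2)², so p_0'(5) = 135/4. On the right, p_1'(5) = b, so b = 135/4.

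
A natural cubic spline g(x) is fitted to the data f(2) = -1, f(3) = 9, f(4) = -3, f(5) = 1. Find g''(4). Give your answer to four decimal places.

34.4000

Write σ_i for g''(x_i). With h_i = 1, 1, 1 and divided differences Δ_i = 10, -12, 4, the continuity of g' gives the tridiagonal system
  1·σ_0 + 4·σ_1 + 1·σ_2 = 6(Δ_1 - Δ_0) = -132
  1·σ_1 + 4·σ_2 + 1·σ_3 = 6(Δ_2 - Δ_1) = 96
Natural end conditions: σ_0 = σ_3 = 0.
Solving the tridiagonal system: σ_0 = 0, σ_1 = -208/5, σ_2 = 172/5, σ_3 = 0.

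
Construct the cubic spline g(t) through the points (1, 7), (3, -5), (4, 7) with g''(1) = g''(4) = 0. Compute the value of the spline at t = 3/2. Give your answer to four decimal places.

Put σ_i = g'' at the i-th knot. Here h = (2, 1) and Δ = (-6, 12), so the interior equations h_(i-1)·σ_(i-1) + 2(h_(i-1)+h_i)·σ_i + h_i·σ_(i+1) = 6(Δ_i − Δ_(i-1)) read
  2·σ_0 + 6·σ_1 + 1·σ_2 = 6(Δ_1 - Δ_0) = 108
Natural end conditions: σ_0 = σ_2 = 0.
Forward elimination and back-substitution give σ_0 = 0, σ_1 = 18, σ_2 = 0.
On [1, 3], g(t) = 7 - 12·(t - 1) + 0·(t - 1)² + 3/2·(t - 1)³.
With (t - 1) = 1/2: g(3/2) = 19/16.

1.1875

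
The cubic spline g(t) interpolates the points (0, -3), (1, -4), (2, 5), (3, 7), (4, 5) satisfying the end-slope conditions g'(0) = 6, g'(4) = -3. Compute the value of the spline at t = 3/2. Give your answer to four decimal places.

With m_i denoting the second derivative at x_i, h_i = 1, 1, 1, 1, and Δ_i = (y_(i+1) − y_i)/h_i = -1, 9, 2, -2:
  1·m_0 + 4·m_1 + 1·m_2 = 6(Δ_1 - Δ_0) = 60
  1·m_1 + 4·m_2 + 1·m_3 = 6(Δ_2 - Δ_1) = -42
  1·m_2 + 4·m_3 + 1·m_4 = 6(Δ_3 - Δ_2) = -24
Clamped end conditions give two more equations: 2h_0·m_0 + h_0·m_1 = 6(Δ_0 - g'(0)) = -42 and h_3·m_3 + 2h_3·m_4 = 6(g'(4) - Δ_3) = -6.
Solving: m_0 = -981/28, m_1 = 393/14, m_2 = -69/4, m_3 = -15/14, m_4 = -69/28.
On [1, 2], g(t) = -4 + 141/56·(t - 1) + 393/28·(t - 1)² - 423/56·(t - 1)³.
With (t - 1) = 1/2: g(3/2) = -79/448.

-0.1763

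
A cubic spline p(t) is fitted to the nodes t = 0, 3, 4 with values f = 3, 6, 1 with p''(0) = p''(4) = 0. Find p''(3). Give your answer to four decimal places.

-4.5000

With σ_i denoting the second derivative at x_i, h_i = 3, 1, and Δ_i = (y_(i+1) − y_i)/h_i = 1, -5:
  3·σ_0 + 8·σ_1 + 1·σ_2 = 6(Δ_1 - Δ_0) = -36
Natural end conditions: σ_0 = σ_2 = 0.
Solving: σ_0 = 0, σ_1 = -9/2, σ_2 = 0.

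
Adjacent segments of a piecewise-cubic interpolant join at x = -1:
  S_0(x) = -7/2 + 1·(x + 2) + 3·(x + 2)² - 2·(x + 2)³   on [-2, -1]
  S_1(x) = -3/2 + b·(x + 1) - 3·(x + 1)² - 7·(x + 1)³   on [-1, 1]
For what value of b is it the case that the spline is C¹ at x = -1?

S_0'(x) = 1 + 6·(x + 2) - 6·(x + 2)², so S_0'(-1) = 1. On the right, S_1'(-1) = b, so b = 1.

1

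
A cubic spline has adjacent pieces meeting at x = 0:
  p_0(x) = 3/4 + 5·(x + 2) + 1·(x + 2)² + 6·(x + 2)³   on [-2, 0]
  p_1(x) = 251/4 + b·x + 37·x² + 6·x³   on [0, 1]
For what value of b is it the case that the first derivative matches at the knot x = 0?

p_0'(x) = 5 + 2·(x + 2) + 18·(x + 2)², so p_0'(0) = 81. On the right, p_1'(0) = b, so b = 81.

81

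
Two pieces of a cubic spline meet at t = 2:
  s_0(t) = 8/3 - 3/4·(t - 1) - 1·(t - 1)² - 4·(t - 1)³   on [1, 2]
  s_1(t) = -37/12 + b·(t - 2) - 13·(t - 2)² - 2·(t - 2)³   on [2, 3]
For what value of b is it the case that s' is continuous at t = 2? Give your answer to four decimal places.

-14.7500

s_0'(t) = -3/4 - 2·(t - 1) - 12·(t - 1)², so s_0'(2) = -59/4. On the right, s_1'(2) = b, so b = -59/4.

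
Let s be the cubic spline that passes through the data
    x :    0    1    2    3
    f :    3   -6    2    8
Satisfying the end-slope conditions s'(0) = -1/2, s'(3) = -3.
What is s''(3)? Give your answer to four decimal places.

-23.6667

Let m_i = s''(x_i). Step sizes h_i = 1, 1, 1; slopes of the chords Δ_i = (y_(i+1) - y_i)/h_i = -9, 8, 6.
  1·m_0 + 4·m_1 + 1·m_2 = 6(Δ_1 - Δ_0) = 102
  1·m_1 + 4·m_2 + 1·m_3 = 6(Δ_2 - Δ_1) = -12
Clamped end conditions give two more equations: 2h_0·m_0 + h_0·m_1 = 6(Δ_0 - s'(0)) = -51 and h_2·m_2 + 2h_2·m_3 = 6(s'(3) - Δ_2) = -54.
Hence m_0 = -134/3, m_1 = 115/3, m_2 = -20/3, m_3 = -71/3.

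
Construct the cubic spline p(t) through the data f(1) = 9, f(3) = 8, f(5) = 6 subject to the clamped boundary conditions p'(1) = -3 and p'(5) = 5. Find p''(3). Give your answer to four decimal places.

Write M_i for p''(x_i). With h_i = 2, 2 and divided differences Δ_i = -1/2, -1, the continuity of p' gives the tridiagonal system
  2·M_0 + 8·M_1 + 2·M_2 = 6(Δ_1 - Δ_0) = -3
Clamped end conditions give two more equations: 2h_0·M_0 + h_0·M_1 = 6(Δ_0 - p'(1)) = 15 and h_1·M_1 + 2h_1·M_2 = 6(p'(5) - Δ_1) = 36.
Hence M_0 = 49/8, M_1 = -19/4, M_2 = 91/8.

-4.7500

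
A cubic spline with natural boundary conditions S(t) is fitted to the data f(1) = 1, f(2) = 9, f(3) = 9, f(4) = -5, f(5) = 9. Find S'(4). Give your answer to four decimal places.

-2.7143

Let m_i = S''(x_i). Step sizes h_i = 1, 1, 1, 1; slopes of the chords Δ_i = (y_(i+1) - y_i)/h_i = 8, 0, -14, 14.
  1·m_0 + 4·m_1 + 1·m_2 = 6(Δ_1 - Δ_0) = -48
  1·m_1 + 4·m_2 + 1·m_3 = 6(Δ_2 - Δ_1) = -84
  1·m_2 + 4·m_3 + 1·m_4 = 6(Δ_3 - Δ_2) = 168
Natural end conditions: m_0 = m_4 = 0.
Forward elimination and back-substitution give m_0 = 0, m_1 = -27/7, m_2 = -228/7, m_3 = 351/7, m_4 = 0.
On [4, 5], S'(t) = b_3 + 2c_3·(t - 4) + 3d_3·(t - 4)² with b_3 = Δ_3 - h_3(2m_3 + m_4)/6 = -19/7, c_3 = m_3/2 = 351/14, d_3 = (m_4 - m_3)/(6h_3) = -117/14. So S'(4) = -19/7.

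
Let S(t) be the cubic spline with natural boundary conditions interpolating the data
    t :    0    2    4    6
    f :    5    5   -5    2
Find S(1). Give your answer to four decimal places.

6.4250

Write m_i for S''(x_i). With h_i = 2, 2, 2 and divided differences Δ_i = 0, -5, 7/2, the continuity of S' gives the tridiagonal system
  2·m_0 + 8·m_1 + 2·m_2 = 6(Δ_1 - Δ_0) = -30
  2·m_1 + 8·m_2 + 2·m_3 = 6(Δ_2 - Δ_1) = 51
Natural end conditions: m_0 = m_3 = 0.
Hence m_0 = 0, m_1 = -57/10, m_2 = 39/5, m_3 = 0.
On [0, 2], S(t) = 5 + 19/10·t + 0·t² - 19/40·t³.
With t = 1: S(1) = 257/40.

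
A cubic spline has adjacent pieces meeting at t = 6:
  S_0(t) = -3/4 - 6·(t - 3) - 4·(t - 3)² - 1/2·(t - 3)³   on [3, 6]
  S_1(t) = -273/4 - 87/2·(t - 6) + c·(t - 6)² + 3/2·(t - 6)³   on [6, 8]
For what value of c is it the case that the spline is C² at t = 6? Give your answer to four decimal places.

-8.5000

S_0''(t) = -8 - 3·(t - 3), so S_0''(6) = -17. On the right, S_1''(6) = 2c, so c = -17/2.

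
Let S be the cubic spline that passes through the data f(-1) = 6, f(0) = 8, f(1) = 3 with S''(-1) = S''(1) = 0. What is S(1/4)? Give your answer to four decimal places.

Let M_i = S''(x_i). Step sizes h_i = 1, 1; slopes of the chords Δ_i = (y_(i+1) - y_i)/h_i = 2, -5.
  1·M_0 + 4·M_1 + 1·M_2 = 6(Δ_1 - Δ_0) = -42
Natural end conditions: M_0 = M_2 = 0.
Hence M_0 = 0, M_1 = -21/2, M_2 = 0.
On [0, 1], S(x) = 8 - 3/2·x - 21/4·x² + 7/4·x³.
With x = 1/4: S(1/4) = 1875/256.

7.3242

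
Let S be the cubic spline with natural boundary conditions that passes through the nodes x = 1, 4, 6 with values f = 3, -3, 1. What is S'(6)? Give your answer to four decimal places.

2.8000

With M_i denoting the second derivative at x_i, h_i = 3, 2, and Δ_i = (y_(i+1) − y_i)/h_i = -2, 2:
  3·M_0 + 10·M_1 + 2·M_2 = 6(Δ_1 - Δ_0) = 24
Natural end conditions: M_0 = M_2 = 0.
Solving the tridiagonal system: M_0 = 0, M_1 = 12/5, M_2 = 0.
On [4, 6], S'(x) = b_1 + 2c_1·(x - 4) + 3d_1·(x - 4)² with b_1 = Δ_1 - h_1(2M_1 + M_2)/6 = 2/5, c_1 = M_1/2 = 6/5, d_1 = (M_2 - M_1)/(6h_1) = -1/5. So S'(6) = 14/5.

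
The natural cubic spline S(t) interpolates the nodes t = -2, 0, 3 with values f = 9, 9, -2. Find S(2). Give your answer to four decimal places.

Put m_i = S'' at the i-th knot. Here h = (2, 3) and Δ = (0, -11/3), so the interior equations h_(i-1)·m_(i-1) + 2(h_(i-1)+h_i)·m_i + h_i·m_(i+1) = 6(Δ_i − Δ_(i-1)) read
  2·m_0 + 10·m_1 + 3·m_2 = 6(Δ_1 - Δ_0) = -22
Natural end conditions: m_0 = m_2 = 0.
Solving the tridiagonal system: m_0 = 0, m_1 = -11/5, m_2 = 0.
On [0, 3], S(t) = 9 - 22/15·t - 11/10·t² + 11/90·t³.
With t = 2: S(2) = 119/45.

2.6444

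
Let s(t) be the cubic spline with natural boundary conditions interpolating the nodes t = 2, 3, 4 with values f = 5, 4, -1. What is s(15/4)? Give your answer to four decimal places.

Let M_i = s''(x_i). Step sizes h_i = 1, 1; slopes of the chords Δ_i = (y_(i+1) - y_i)/h_i = -1, -5.
  1·M_0 + 4·M_1 + 1·M_2 = 6(Δ_1 - Δ_0) = -24
Natural end conditions: M_0 = M_2 = 0.
Forward elimination and back-substitution give M_0 = 0, M_1 = -6, M_2 = 0.
On [3, 4], s(t) = 4 - 3·(t - 3) - 3·(t - 3)² + 1·(t - 3)³.
With (t - 3) = 3/4: s(15/4) = 31/64.

0.4844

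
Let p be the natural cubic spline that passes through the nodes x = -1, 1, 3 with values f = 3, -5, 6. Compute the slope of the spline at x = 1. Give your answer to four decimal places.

0.7500

With σ_i denoting the second derivative at x_i, h_i = 2, 2, and Δ_i = (y_(i+1) − y_i)/h_i = -4, 11/2:
  2·σ_0 + 8·σ_1 + 2·σ_2 = 6(Δ_1 - Δ_0) = 57
Natural end conditions: σ_0 = σ_2 = 0.
Hence σ_0 = 0, σ_1 = 57/8, σ_2 = 0.
On [1, 3], p'(x) = b_1 + 2c_1·(x - 1) + 3d_1·(x - 1)² with b_1 = Δ_1 - h_1(2σ_1 + σ_2)/6 = 3/4, c_1 = σ_1/2 = 57/16, d_1 = (σ_2 - σ_1)/(6h_1) = -19/32. So p'(1) = 3/4.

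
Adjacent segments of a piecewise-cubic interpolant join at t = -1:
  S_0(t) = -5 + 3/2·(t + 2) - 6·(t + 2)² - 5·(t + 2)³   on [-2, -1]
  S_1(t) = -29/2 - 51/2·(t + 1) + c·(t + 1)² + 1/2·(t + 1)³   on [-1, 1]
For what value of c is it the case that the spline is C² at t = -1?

S_0''(t) = -12 - 30·(t + 2), so S_0''(-1) = -42. On the right, S_1''(-1) = 2c, so c = -21.

-21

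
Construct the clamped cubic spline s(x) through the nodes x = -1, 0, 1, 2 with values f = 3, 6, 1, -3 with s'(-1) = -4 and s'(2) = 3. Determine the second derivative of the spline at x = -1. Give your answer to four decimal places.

With m_i denoting the second derivative at x_i, h_i = 1, 1, 1, and Δ_i = (y_(i+1) − y_i)/h_i = 3, -5, -4:
  1·m_0 + 4·m_1 + 1·m_2 = 6(Δ_1 - Δ_0) = -48
  1·m_1 + 4·m_2 + 1·m_3 = 6(Δ_2 - Δ_1) = 6
Clamped end conditions give two more equations: 2h_0·m_0 + h_0·m_1 = 6(Δ_0 - s'(-1)) = 42 and h_2·m_2 + 2h_2·m_3 = 6(s'(2) - Δ_2) = 42.
Hence m_0 = 466/15, m_1 = -302/15, m_2 = 22/15, m_3 = 304/15.

31.0667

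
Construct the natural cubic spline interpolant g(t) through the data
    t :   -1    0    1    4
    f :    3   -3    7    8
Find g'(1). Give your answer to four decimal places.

10.9140

Put M_i = g'' at the i-th knot. Here h = (1, 1, 3) and Δ = (-6, 10, 1/3), so the interior equations h_(i-1)·M_(i-1) + 2(h_(i-1)+h_i)·M_i + h_i·M_(i+1) = 6(Δ_i − Δ_(i-1)) read
  1·M_0 + 4·M_1 + 1·M_2 = 6(Δ_1 - Δ_0) = 96
  1·M_1 + 8·M_2 + 3·M_3 = 6(Δ_2 - Δ_1) = -58
Natural end conditions: M_0 = M_3 = 0.
Solving: M_0 = 0, M_1 = 826/31, M_2 = -328/31, M_3 = 0.
On [1, 4], g'(t) = b_2 + 2c_2·(t - 1) + 3d_2·(t - 1)² with b_2 = Δ_2 - h_2(2M_2 + M_3)/6 = 1015/93, c_2 = M_2/2 = -164/31, d_2 = (M_3 - M_2)/(6h_2) = 164/279. So g'(1) = 1015/93.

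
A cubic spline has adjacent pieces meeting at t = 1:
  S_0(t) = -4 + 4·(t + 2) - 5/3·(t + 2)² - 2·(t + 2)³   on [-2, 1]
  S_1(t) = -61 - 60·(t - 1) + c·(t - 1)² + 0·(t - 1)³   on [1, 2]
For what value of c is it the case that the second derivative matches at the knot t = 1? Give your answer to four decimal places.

-19.6667

S_0''(t) = -10/3 - 12·(t + 2), so S_0''(1) = -118/3. On the right, S_1''(1) = 2c, so c = -59/3.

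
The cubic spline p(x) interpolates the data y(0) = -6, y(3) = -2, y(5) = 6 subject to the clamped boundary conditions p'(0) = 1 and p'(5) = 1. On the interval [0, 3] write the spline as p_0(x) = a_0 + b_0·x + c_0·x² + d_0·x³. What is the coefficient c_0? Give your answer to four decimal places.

Put M_i = p'' at the i-th knot. Here h = (3, 2) and Δ = (4/3, 4), so the interior equations h_(i-1)·M_(i-1) + 2(h_(i-1)+h_i)·M_i + h_i·M_(i+1) = 6(Δ_i − Δ_(i-1)) read
  3·M_0 + 10·M_1 + 2·M_2 = 6(Δ_1 - Δ_0) = 16
Clamped end conditions give two more equations: 2h_0·M_0 + h_0·M_1 = 6(Δ_0 - p'(0)) = 2 and h_1·M_1 + 2h_1·M_2 = 6(p'(5) - Δ_1) = -18.
Forward elimination and back-substitution give M_0 = -19/15, M_1 = 16/5, M_2 = -61/10.
On [0, 3], with p_0(x) = a_0 + b_0·x + c_0·x² + d_0·x³: c_0 = M_0/2 = -19/30, d_0 = (M_1 - M_0)/(6h_0) = 67/270, b_0 = Δ_0 - h_0(2M_0 + M_1)/6 = 1.

-0.6333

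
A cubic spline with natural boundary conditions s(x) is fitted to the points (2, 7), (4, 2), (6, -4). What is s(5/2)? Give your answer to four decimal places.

5.8086

Let M_i = s''(x_i). Step sizes h_i = 2, 2; slopes of the chords Δ_i = (y_(i+1) - y_i)/h_i = -5/2, -3.
  2·M_0 + 8·M_1 + 2·M_2 = 6(Δ_1 - Δ_0) = -3
Natural end conditions: M_0 = M_2 = 0.
Solving: M_0 = 0, M_1 = -3/8, M_2 = 0.
On [2, 4], s(x) = 7 - 19/8·(x - 2) + 0·(x - 2)² - 1/32·(x - 2)³.
With (x - 2) = 1/2: s(5/2) = 1487/256.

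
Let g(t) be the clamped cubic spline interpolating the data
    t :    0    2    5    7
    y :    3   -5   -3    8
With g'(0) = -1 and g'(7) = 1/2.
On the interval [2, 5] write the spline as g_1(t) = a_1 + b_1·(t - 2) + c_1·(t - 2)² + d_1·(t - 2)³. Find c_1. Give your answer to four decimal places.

Let σ_i = g''(x_i). Step sizes h_i = 2, 3, 2; slopes of the chords Δ_i = (y_(i+1) - y_i)/h_i = -4, 2/3, 11/2.
  2·σ_0 + 10·σ_1 + 3·σ_2 = 6(Δ_1 - Δ_0) = 28
  3·σ_1 + 10·σ_2 + 2·σ_3 = 6(Δ_2 - Δ_1) = 29
Clamped end conditions give two more equations: 2h_0·σ_0 + h_0·σ_1 = 6(Δ_0 - g'(0)) = -18 and h_2·σ_2 + 2h_2·σ_3 = 6(g'(7) - Δ_2) = -30.
Hence σ_0 = -283/48, σ_1 = 67/24, σ_2 = 95/24, σ_3 = -455/48.
On [2, 5], with g_1(t) = a_1 + b_1·(t - 2) + c_1·(t - 2)² + d_1·(t - 2)³: c_1 = σ_1/2 = 67/48, d_1 = (σ_2 - σ_1)/(6h_1) = 7/108, b_1 = Δ_1 - h_1(2σ_1 + σ_2)/6 = -197/48.

1.3958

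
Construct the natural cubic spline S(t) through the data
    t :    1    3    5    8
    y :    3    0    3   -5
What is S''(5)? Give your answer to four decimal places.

Put M_i = S'' at the i-th knot. Here h = (2, 2, 3) and Δ = (-3/2, 3/2, -8/3), so the interior equations h_(i-1)·M_(i-1) + 2(h_(i-1)+h_i)·M_i + h_i·M_(i+1) = 6(Δ_i − Δ_(i-1)) read
  2·M_0 + 8·M_1 + 2·M_2 = 6(Δ_1 - Δ_0) = 18
  2·M_1 + 10·M_2 + 3·M_3 = 6(Δ_2 - Δ_1) = -25
Natural end conditions: M_0 = M_3 = 0.
Solving: M_0 = 0, M_1 = 115/38, M_2 = -59/19, M_3 = 0.

-3.1053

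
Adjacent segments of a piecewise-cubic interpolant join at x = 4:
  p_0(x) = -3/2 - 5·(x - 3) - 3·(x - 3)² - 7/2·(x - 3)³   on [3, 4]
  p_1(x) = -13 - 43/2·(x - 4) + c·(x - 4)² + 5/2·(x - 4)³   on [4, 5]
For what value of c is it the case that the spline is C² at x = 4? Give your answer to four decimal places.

p_0''(x) = -6 - 21·(x - 3), so p_0''(4) = -27. On the right, p_1''(4) = 2c, so c = -27/2.

-13.5000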